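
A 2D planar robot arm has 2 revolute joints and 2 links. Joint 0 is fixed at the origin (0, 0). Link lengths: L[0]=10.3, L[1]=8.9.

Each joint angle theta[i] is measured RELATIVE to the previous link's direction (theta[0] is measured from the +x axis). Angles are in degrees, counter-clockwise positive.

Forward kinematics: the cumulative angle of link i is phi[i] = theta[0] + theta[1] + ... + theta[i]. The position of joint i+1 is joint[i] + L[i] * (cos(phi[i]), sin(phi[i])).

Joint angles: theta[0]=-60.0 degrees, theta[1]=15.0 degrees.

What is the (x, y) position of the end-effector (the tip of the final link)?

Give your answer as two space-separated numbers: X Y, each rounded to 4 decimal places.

Answer: 11.4433 -15.2133

Derivation:
joint[0] = (0.0000, 0.0000)  (base)
link 0: phi[0] = -60 = -60 deg
  cos(-60 deg) = 0.5000, sin(-60 deg) = -0.8660
  joint[1] = (0.0000, 0.0000) + 10.3 * (0.5000, -0.8660) = (0.0000 + 5.1500, 0.0000 + -8.9201) = (5.1500, -8.9201)
link 1: phi[1] = -60 + 15 = -45 deg
  cos(-45 deg) = 0.7071, sin(-45 deg) = -0.7071
  joint[2] = (5.1500, -8.9201) + 8.9 * (0.7071, -0.7071) = (5.1500 + 6.2933, -8.9201 + -6.2933) = (11.4433, -15.2133)
End effector: (11.4433, -15.2133)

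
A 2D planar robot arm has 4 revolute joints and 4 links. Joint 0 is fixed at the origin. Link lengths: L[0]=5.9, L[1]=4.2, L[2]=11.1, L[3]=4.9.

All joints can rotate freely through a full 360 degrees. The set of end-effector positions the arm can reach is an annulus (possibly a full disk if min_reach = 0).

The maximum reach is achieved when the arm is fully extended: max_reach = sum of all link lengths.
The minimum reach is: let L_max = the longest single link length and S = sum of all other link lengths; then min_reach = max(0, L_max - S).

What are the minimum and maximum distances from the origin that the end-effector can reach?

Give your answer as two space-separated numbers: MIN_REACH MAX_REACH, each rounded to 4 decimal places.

Link lengths: [5.9, 4.2, 11.1, 4.9]
max_reach = 5.9 + 4.2 + 11.1 + 4.9 = 26.1
L_max = max([5.9, 4.2, 11.1, 4.9]) = 11.1
S (sum of others) = 26.1 - 11.1 = 15
min_reach = max(0, 11.1 - 15) = max(0, -3.9) = 0

Answer: 0.0000 26.1000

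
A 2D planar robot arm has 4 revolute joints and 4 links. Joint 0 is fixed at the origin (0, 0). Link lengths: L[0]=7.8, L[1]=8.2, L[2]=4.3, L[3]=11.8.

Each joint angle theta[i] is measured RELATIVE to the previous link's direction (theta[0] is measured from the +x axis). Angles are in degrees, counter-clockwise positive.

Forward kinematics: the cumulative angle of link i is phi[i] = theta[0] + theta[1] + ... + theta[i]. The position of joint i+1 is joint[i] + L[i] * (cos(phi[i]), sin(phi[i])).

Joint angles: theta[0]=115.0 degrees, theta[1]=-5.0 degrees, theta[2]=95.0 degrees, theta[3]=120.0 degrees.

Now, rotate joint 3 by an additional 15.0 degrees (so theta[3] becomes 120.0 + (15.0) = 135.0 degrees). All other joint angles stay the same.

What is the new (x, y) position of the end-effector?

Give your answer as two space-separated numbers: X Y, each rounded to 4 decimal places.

joint[0] = (0.0000, 0.0000)  (base)
link 0: phi[0] = 115 = 115 deg
  cos(115 deg) = -0.4226, sin(115 deg) = 0.9063
  joint[1] = (0.0000, 0.0000) + 7.8 * (-0.4226, 0.9063) = (0.0000 + -3.2964, 0.0000 + 7.0692) = (-3.2964, 7.0692)
link 1: phi[1] = 115 + -5 = 110 deg
  cos(110 deg) = -0.3420, sin(110 deg) = 0.9397
  joint[2] = (-3.2964, 7.0692) + 8.2 * (-0.3420, 0.9397) = (-3.2964 + -2.8046, 7.0692 + 7.7055) = (-6.1010, 14.7747)
link 2: phi[2] = 115 + -5 + 95 = 205 deg
  cos(205 deg) = -0.9063, sin(205 deg) = -0.4226
  joint[3] = (-6.1010, 14.7747) + 4.3 * (-0.9063, -0.4226) = (-6.1010 + -3.8971, 14.7747 + -1.8173) = (-9.9981, 12.9574)
link 3: phi[3] = 115 + -5 + 95 + 135 = 340 deg
  cos(340 deg) = 0.9397, sin(340 deg) = -0.3420
  joint[4] = (-9.9981, 12.9574) + 11.8 * (0.9397, -0.3420) = (-9.9981 + 11.0884, 12.9574 + -4.0358) = (1.0903, 8.9216)
End effector: (1.0903, 8.9216)

Answer: 1.0903 8.9216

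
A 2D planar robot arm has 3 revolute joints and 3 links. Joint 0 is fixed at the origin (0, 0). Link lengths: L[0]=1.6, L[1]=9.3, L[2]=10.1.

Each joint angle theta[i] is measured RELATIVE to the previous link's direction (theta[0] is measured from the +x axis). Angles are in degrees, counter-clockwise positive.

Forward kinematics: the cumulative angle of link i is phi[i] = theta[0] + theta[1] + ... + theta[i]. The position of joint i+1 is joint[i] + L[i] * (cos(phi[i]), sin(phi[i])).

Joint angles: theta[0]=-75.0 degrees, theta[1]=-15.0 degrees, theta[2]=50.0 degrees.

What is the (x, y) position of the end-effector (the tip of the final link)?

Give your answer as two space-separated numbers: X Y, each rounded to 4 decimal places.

Answer: 8.1512 -17.3376

Derivation:
joint[0] = (0.0000, 0.0000)  (base)
link 0: phi[0] = -75 = -75 deg
  cos(-75 deg) = 0.2588, sin(-75 deg) = -0.9659
  joint[1] = (0.0000, 0.0000) + 1.6 * (0.2588, -0.9659) = (0.0000 + 0.4141, 0.0000 + -1.5455) = (0.4141, -1.5455)
link 1: phi[1] = -75 + -15 = -90 deg
  cos(-90 deg) = 0.0000, sin(-90 deg) = -1.0000
  joint[2] = (0.4141, -1.5455) + 9.3 * (0.0000, -1.0000) = (0.4141 + 0.0000, -1.5455 + -9.3000) = (0.4141, -10.8455)
link 2: phi[2] = -75 + -15 + 50 = -40 deg
  cos(-40 deg) = 0.7660, sin(-40 deg) = -0.6428
  joint[3] = (0.4141, -10.8455) + 10.1 * (0.7660, -0.6428) = (0.4141 + 7.7370, -10.8455 + -6.4922) = (8.1512, -17.3376)
End effector: (8.1512, -17.3376)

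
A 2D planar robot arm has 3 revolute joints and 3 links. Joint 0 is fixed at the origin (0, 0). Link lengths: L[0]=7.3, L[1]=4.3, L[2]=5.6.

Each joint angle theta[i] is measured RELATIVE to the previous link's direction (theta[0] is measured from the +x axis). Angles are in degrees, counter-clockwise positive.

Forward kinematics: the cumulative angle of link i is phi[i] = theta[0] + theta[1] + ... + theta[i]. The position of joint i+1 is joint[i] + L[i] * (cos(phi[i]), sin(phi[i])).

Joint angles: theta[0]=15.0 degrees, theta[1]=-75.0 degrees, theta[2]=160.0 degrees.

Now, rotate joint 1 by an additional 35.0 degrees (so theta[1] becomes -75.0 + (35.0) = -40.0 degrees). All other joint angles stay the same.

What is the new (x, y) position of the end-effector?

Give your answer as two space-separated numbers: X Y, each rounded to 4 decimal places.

Answer: 6.9886 4.0319

Derivation:
joint[0] = (0.0000, 0.0000)  (base)
link 0: phi[0] = 15 = 15 deg
  cos(15 deg) = 0.9659, sin(15 deg) = 0.2588
  joint[1] = (0.0000, 0.0000) + 7.3 * (0.9659, 0.2588) = (0.0000 + 7.0513, 0.0000 + 1.8894) = (7.0513, 1.8894)
link 1: phi[1] = 15 + -40 = -25 deg
  cos(-25 deg) = 0.9063, sin(-25 deg) = -0.4226
  joint[2] = (7.0513, 1.8894) + 4.3 * (0.9063, -0.4226) = (7.0513 + 3.8971, 1.8894 + -1.8173) = (10.9484, 0.0721)
link 2: phi[2] = 15 + -40 + 160 = 135 deg
  cos(135 deg) = -0.7071, sin(135 deg) = 0.7071
  joint[3] = (10.9484, 0.0721) + 5.6 * (-0.7071, 0.7071) = (10.9484 + -3.9598, 0.0721 + 3.9598) = (6.9886, 4.0319)
End effector: (6.9886, 4.0319)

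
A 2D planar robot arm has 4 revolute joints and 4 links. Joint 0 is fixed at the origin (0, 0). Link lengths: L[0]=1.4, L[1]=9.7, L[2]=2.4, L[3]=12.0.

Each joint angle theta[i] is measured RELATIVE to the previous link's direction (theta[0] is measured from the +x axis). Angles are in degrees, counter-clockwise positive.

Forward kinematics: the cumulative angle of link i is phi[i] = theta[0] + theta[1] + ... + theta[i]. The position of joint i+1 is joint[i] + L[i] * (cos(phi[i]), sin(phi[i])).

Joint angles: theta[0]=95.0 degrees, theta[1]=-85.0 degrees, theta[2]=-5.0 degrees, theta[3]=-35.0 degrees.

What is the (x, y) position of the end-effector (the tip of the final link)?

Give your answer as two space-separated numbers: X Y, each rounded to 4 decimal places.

Answer: 22.2138 -2.7118

Derivation:
joint[0] = (0.0000, 0.0000)  (base)
link 0: phi[0] = 95 = 95 deg
  cos(95 deg) = -0.0872, sin(95 deg) = 0.9962
  joint[1] = (0.0000, 0.0000) + 1.4 * (-0.0872, 0.9962) = (0.0000 + -0.1220, 0.0000 + 1.3947) = (-0.1220, 1.3947)
link 1: phi[1] = 95 + -85 = 10 deg
  cos(10 deg) = 0.9848, sin(10 deg) = 0.1736
  joint[2] = (-0.1220, 1.3947) + 9.7 * (0.9848, 0.1736) = (-0.1220 + 9.5526, 1.3947 + 1.6844) = (9.4306, 3.0791)
link 2: phi[2] = 95 + -85 + -5 = 5 deg
  cos(5 deg) = 0.9962, sin(5 deg) = 0.0872
  joint[3] = (9.4306, 3.0791) + 2.4 * (0.9962, 0.0872) = (9.4306 + 2.3909, 3.0791 + 0.2092) = (11.8215, 3.2882)
link 3: phi[3] = 95 + -85 + -5 + -35 = -30 deg
  cos(-30 deg) = 0.8660, sin(-30 deg) = -0.5000
  joint[4] = (11.8215, 3.2882) + 12 * (0.8660, -0.5000) = (11.8215 + 10.3923, 3.2882 + -6.0000) = (22.2138, -2.7118)
End effector: (22.2138, -2.7118)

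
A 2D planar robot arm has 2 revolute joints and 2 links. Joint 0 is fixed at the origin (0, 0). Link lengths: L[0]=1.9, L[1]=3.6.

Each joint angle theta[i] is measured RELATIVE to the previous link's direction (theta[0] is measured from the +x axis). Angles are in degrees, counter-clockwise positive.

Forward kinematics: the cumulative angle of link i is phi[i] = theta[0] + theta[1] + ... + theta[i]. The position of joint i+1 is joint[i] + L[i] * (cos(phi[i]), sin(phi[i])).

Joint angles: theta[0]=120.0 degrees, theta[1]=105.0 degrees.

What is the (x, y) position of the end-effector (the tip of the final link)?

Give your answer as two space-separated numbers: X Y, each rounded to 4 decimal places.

joint[0] = (0.0000, 0.0000)  (base)
link 0: phi[0] = 120 = 120 deg
  cos(120 deg) = -0.5000, sin(120 deg) = 0.8660
  joint[1] = (0.0000, 0.0000) + 1.9 * (-0.5000, 0.8660) = (0.0000 + -0.9500, 0.0000 + 1.6454) = (-0.9500, 1.6454)
link 1: phi[1] = 120 + 105 = 225 deg
  cos(225 deg) = -0.7071, sin(225 deg) = -0.7071
  joint[2] = (-0.9500, 1.6454) + 3.6 * (-0.7071, -0.7071) = (-0.9500 + -2.5456, 1.6454 + -2.5456) = (-3.4956, -0.9001)
End effector: (-3.4956, -0.9001)

Answer: -3.4956 -0.9001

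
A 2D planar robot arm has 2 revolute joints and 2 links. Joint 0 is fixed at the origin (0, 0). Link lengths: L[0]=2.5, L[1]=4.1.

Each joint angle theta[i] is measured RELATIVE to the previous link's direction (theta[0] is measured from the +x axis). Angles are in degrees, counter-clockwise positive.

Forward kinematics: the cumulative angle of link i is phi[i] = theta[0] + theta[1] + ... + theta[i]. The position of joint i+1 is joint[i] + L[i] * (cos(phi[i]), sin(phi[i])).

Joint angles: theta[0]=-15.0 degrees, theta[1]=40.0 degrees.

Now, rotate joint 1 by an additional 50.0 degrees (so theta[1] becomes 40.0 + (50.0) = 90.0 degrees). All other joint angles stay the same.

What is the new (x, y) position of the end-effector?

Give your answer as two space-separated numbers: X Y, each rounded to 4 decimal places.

joint[0] = (0.0000, 0.0000)  (base)
link 0: phi[0] = -15 = -15 deg
  cos(-15 deg) = 0.9659, sin(-15 deg) = -0.2588
  joint[1] = (0.0000, 0.0000) + 2.5 * (0.9659, -0.2588) = (0.0000 + 2.4148, 0.0000 + -0.6470) = (2.4148, -0.6470)
link 1: phi[1] = -15 + 90 = 75 deg
  cos(75 deg) = 0.2588, sin(75 deg) = 0.9659
  joint[2] = (2.4148, -0.6470) + 4.1 * (0.2588, 0.9659) = (2.4148 + 1.0612, -0.6470 + 3.9603) = (3.4760, 3.3132)
End effector: (3.4760, 3.3132)

Answer: 3.4760 3.3132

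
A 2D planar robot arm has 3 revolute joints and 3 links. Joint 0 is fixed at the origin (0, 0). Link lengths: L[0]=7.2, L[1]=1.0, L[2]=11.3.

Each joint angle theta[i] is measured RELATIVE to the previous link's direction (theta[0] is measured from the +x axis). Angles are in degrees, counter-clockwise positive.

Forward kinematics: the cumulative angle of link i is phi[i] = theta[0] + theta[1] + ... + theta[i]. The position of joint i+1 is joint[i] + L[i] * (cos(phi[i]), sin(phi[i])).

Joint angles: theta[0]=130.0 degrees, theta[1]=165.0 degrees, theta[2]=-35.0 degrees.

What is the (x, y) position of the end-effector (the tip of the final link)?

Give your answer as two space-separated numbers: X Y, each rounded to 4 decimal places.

Answer: -6.1677 -6.5191

Derivation:
joint[0] = (0.0000, 0.0000)  (base)
link 0: phi[0] = 130 = 130 deg
  cos(130 deg) = -0.6428, sin(130 deg) = 0.7660
  joint[1] = (0.0000, 0.0000) + 7.2 * (-0.6428, 0.7660) = (0.0000 + -4.6281, 0.0000 + 5.5155) = (-4.6281, 5.5155)
link 1: phi[1] = 130 + 165 = 295 deg
  cos(295 deg) = 0.4226, sin(295 deg) = -0.9063
  joint[2] = (-4.6281, 5.5155) + 1 * (0.4226, -0.9063) = (-4.6281 + 0.4226, 5.5155 + -0.9063) = (-4.2055, 4.6092)
link 2: phi[2] = 130 + 165 + -35 = 260 deg
  cos(260 deg) = -0.1736, sin(260 deg) = -0.9848
  joint[3] = (-4.2055, 4.6092) + 11.3 * (-0.1736, -0.9848) = (-4.2055 + -1.9622, 4.6092 + -11.1283) = (-6.1677, -6.5191)
End effector: (-6.1677, -6.5191)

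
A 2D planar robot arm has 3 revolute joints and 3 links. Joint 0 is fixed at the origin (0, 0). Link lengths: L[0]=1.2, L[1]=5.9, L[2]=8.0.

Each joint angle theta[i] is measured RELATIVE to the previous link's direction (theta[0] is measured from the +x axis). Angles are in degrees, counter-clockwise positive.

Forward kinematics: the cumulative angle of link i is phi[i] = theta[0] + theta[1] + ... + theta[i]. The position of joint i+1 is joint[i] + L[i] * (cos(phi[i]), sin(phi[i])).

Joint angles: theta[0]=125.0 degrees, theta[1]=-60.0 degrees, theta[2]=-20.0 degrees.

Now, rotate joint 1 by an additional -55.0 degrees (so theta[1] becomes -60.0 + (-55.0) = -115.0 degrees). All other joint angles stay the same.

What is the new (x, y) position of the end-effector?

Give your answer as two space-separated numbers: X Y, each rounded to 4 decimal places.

Answer: 13.0005 0.6183

Derivation:
joint[0] = (0.0000, 0.0000)  (base)
link 0: phi[0] = 125 = 125 deg
  cos(125 deg) = -0.5736, sin(125 deg) = 0.8192
  joint[1] = (0.0000, 0.0000) + 1.2 * (-0.5736, 0.8192) = (0.0000 + -0.6883, 0.0000 + 0.9830) = (-0.6883, 0.9830)
link 1: phi[1] = 125 + -115 = 10 deg
  cos(10 deg) = 0.9848, sin(10 deg) = 0.1736
  joint[2] = (-0.6883, 0.9830) + 5.9 * (0.9848, 0.1736) = (-0.6883 + 5.8104, 0.9830 + 1.0245) = (5.1221, 2.0075)
link 2: phi[2] = 125 + -115 + -20 = -10 deg
  cos(-10 deg) = 0.9848, sin(-10 deg) = -0.1736
  joint[3] = (5.1221, 2.0075) + 8 * (0.9848, -0.1736) = (5.1221 + 7.8785, 2.0075 + -1.3892) = (13.0005, 0.6183)
End effector: (13.0005, 0.6183)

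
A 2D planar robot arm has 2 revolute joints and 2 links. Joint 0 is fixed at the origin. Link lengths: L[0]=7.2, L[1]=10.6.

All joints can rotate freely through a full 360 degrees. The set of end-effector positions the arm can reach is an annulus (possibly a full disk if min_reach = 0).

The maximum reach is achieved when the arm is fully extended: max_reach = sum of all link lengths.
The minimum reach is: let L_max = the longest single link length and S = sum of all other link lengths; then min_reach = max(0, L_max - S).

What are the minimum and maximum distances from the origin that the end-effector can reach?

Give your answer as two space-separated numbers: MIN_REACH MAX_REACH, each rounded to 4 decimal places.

Link lengths: [7.2, 10.6]
max_reach = 7.2 + 10.6 = 17.8
L_max = max([7.2, 10.6]) = 10.6
S (sum of others) = 17.8 - 10.6 = 7.2
min_reach = max(0, 10.6 - 7.2) = max(0, 3.4) = 3.4

Answer: 3.4000 17.8000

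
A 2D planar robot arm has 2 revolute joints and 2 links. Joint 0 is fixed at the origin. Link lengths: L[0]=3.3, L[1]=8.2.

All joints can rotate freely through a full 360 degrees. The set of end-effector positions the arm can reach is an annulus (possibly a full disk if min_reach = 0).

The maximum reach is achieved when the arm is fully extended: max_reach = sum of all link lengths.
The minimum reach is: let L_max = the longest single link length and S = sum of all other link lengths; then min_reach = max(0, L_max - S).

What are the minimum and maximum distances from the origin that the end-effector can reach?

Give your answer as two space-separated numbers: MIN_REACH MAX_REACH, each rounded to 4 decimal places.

Answer: 4.9000 11.5000

Derivation:
Link lengths: [3.3, 8.2]
max_reach = 3.3 + 8.2 = 11.5
L_max = max([3.3, 8.2]) = 8.2
S (sum of others) = 11.5 - 8.2 = 3.3
min_reach = max(0, 8.2 - 3.3) = max(0, 4.9) = 4.9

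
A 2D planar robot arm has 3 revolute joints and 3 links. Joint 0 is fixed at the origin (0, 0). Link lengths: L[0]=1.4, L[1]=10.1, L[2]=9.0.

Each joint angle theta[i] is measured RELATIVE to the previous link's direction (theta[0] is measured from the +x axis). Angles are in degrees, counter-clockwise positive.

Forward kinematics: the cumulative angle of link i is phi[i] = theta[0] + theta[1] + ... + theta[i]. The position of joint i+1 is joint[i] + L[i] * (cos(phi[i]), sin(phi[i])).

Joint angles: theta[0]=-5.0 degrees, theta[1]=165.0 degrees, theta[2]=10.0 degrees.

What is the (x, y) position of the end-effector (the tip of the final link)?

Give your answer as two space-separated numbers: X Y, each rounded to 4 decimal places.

joint[0] = (0.0000, 0.0000)  (base)
link 0: phi[0] = -5 = -5 deg
  cos(-5 deg) = 0.9962, sin(-5 deg) = -0.0872
  joint[1] = (0.0000, 0.0000) + 1.4 * (0.9962, -0.0872) = (0.0000 + 1.3947, 0.0000 + -0.1220) = (1.3947, -0.1220)
link 1: phi[1] = -5 + 165 = 160 deg
  cos(160 deg) = -0.9397, sin(160 deg) = 0.3420
  joint[2] = (1.3947, -0.1220) + 10.1 * (-0.9397, 0.3420) = (1.3947 + -9.4909, -0.1220 + 3.4544) = (-8.0962, 3.3324)
link 2: phi[2] = -5 + 165 + 10 = 170 deg
  cos(170 deg) = -0.9848, sin(170 deg) = 0.1736
  joint[3] = (-8.0962, 3.3324) + 9 * (-0.9848, 0.1736) = (-8.0962 + -8.8633, 3.3324 + 1.5628) = (-16.9595, 4.8952)
End effector: (-16.9595, 4.8952)

Answer: -16.9595 4.8952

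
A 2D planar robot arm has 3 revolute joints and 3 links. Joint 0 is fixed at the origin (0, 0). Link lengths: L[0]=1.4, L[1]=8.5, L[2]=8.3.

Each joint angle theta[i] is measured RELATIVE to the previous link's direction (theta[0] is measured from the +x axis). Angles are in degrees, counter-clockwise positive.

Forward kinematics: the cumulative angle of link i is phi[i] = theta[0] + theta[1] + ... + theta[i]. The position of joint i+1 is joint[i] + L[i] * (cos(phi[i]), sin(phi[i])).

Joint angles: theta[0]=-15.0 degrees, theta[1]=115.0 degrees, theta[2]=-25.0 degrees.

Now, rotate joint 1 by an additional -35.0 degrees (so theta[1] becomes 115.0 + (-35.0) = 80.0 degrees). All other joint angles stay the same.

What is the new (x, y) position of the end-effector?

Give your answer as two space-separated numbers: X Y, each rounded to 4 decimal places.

joint[0] = (0.0000, 0.0000)  (base)
link 0: phi[0] = -15 = -15 deg
  cos(-15 deg) = 0.9659, sin(-15 deg) = -0.2588
  joint[1] = (0.0000, 0.0000) + 1.4 * (0.9659, -0.2588) = (0.0000 + 1.3523, 0.0000 + -0.3623) = (1.3523, -0.3623)
link 1: phi[1] = -15 + 80 = 65 deg
  cos(65 deg) = 0.4226, sin(65 deg) = 0.9063
  joint[2] = (1.3523, -0.3623) + 8.5 * (0.4226, 0.9063) = (1.3523 + 3.5923, -0.3623 + 7.7036) = (4.9446, 7.3413)
link 2: phi[2] = -15 + 80 + -25 = 40 deg
  cos(40 deg) = 0.7660, sin(40 deg) = 0.6428
  joint[3] = (4.9446, 7.3413) + 8.3 * (0.7660, 0.6428) = (4.9446 + 6.3582, 7.3413 + 5.3351) = (11.3027, 12.6764)
End effector: (11.3027, 12.6764)

Answer: 11.3027 12.6764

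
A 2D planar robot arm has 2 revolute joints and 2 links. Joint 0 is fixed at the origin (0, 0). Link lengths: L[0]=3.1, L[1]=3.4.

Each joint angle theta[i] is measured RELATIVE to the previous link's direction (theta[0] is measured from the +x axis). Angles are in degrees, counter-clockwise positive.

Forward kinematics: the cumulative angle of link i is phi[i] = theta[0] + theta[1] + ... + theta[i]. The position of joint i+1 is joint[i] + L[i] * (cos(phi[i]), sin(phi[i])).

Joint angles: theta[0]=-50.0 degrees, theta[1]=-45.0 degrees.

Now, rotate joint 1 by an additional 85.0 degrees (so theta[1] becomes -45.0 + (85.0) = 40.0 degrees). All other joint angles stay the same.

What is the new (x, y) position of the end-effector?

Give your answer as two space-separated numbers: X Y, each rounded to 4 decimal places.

joint[0] = (0.0000, 0.0000)  (base)
link 0: phi[0] = -50 = -50 deg
  cos(-50 deg) = 0.6428, sin(-50 deg) = -0.7660
  joint[1] = (0.0000, 0.0000) + 3.1 * (0.6428, -0.7660) = (0.0000 + 1.9926, 0.0000 + -2.3747) = (1.9926, -2.3747)
link 1: phi[1] = -50 + 40 = -10 deg
  cos(-10 deg) = 0.9848, sin(-10 deg) = -0.1736
  joint[2] = (1.9926, -2.3747) + 3.4 * (0.9848, -0.1736) = (1.9926 + 3.3483, -2.3747 + -0.5904) = (5.3410, -2.9651)
End effector: (5.3410, -2.9651)

Answer: 5.3410 -2.9651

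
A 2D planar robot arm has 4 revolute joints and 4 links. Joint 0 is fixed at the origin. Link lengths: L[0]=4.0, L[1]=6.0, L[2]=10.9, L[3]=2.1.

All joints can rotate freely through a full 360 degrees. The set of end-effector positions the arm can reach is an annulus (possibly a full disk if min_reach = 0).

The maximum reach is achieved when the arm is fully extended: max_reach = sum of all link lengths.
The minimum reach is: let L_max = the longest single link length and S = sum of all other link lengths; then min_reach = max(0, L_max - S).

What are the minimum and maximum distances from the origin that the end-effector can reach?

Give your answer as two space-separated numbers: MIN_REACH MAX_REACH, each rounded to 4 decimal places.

Link lengths: [4.0, 6.0, 10.9, 2.1]
max_reach = 4 + 6 + 10.9 + 2.1 = 23
L_max = max([4.0, 6.0, 10.9, 2.1]) = 10.9
S (sum of others) = 23 - 10.9 = 12.1
min_reach = max(0, 10.9 - 12.1) = max(0, -1.2) = 0

Answer: 0.0000 23.0000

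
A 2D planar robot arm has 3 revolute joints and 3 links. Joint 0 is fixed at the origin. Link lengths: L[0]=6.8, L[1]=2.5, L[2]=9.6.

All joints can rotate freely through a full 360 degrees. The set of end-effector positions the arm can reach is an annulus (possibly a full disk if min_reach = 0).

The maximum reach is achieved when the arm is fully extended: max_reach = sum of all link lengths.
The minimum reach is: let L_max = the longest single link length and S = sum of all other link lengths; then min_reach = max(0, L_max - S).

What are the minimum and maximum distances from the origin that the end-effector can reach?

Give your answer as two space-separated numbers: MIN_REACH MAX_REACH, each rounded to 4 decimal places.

Answer: 0.3000 18.9000

Derivation:
Link lengths: [6.8, 2.5, 9.6]
max_reach = 6.8 + 2.5 + 9.6 = 18.9
L_max = max([6.8, 2.5, 9.6]) = 9.6
S (sum of others) = 18.9 - 9.6 = 9.3
min_reach = max(0, 9.6 - 9.3) = max(0, 0.3) = 0.3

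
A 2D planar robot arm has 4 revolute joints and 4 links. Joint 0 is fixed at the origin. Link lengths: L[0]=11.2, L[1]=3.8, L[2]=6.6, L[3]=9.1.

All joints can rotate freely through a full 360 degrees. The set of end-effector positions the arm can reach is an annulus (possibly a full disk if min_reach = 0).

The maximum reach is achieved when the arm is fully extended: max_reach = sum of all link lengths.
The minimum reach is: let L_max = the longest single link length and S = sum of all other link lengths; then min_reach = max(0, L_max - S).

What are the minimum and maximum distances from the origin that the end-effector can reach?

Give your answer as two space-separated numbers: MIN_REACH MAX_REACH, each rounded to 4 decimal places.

Link lengths: [11.2, 3.8, 6.6, 9.1]
max_reach = 11.2 + 3.8 + 6.6 + 9.1 = 30.7
L_max = max([11.2, 3.8, 6.6, 9.1]) = 11.2
S (sum of others) = 30.7 - 11.2 = 19.5
min_reach = max(0, 11.2 - 19.5) = max(0, -8.3) = 0

Answer: 0.0000 30.7000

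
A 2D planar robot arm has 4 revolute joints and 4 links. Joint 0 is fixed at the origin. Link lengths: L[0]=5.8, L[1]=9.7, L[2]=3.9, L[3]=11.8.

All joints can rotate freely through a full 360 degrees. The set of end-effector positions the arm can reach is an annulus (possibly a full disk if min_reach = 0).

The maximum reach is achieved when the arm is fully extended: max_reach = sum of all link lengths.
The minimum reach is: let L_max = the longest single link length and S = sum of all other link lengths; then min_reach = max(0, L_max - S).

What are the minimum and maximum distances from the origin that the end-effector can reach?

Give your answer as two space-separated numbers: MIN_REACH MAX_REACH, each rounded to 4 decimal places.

Answer: 0.0000 31.2000

Derivation:
Link lengths: [5.8, 9.7, 3.9, 11.8]
max_reach = 5.8 + 9.7 + 3.9 + 11.8 = 31.2
L_max = max([5.8, 9.7, 3.9, 11.8]) = 11.8
S (sum of others) = 31.2 - 11.8 = 19.4
min_reach = max(0, 11.8 - 19.4) = max(0, -7.6) = 0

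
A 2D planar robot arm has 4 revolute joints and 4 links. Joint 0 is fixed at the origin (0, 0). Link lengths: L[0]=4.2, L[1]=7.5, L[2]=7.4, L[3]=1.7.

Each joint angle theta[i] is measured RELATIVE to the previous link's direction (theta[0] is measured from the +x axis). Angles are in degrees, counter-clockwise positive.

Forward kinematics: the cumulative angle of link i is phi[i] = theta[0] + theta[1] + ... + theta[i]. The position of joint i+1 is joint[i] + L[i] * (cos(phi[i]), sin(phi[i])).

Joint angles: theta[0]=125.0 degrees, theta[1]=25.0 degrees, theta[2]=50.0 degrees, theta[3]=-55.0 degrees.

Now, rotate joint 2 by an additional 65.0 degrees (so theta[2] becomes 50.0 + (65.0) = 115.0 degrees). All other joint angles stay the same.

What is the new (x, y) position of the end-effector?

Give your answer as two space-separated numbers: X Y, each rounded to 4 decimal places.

Answer: -11.0214 -1.0314

Derivation:
joint[0] = (0.0000, 0.0000)  (base)
link 0: phi[0] = 125 = 125 deg
  cos(125 deg) = -0.5736, sin(125 deg) = 0.8192
  joint[1] = (0.0000, 0.0000) + 4.2 * (-0.5736, 0.8192) = (0.0000 + -2.4090, 0.0000 + 3.4404) = (-2.4090, 3.4404)
link 1: phi[1] = 125 + 25 = 150 deg
  cos(150 deg) = -0.8660, sin(150 deg) = 0.5000
  joint[2] = (-2.4090, 3.4404) + 7.5 * (-0.8660, 0.5000) = (-2.4090 + -6.4952, 3.4404 + 3.7500) = (-8.9042, 7.1904)
link 2: phi[2] = 125 + 25 + 115 = 265 deg
  cos(265 deg) = -0.0872, sin(265 deg) = -0.9962
  joint[3] = (-8.9042, 7.1904) + 7.4 * (-0.0872, -0.9962) = (-8.9042 + -0.6450, 7.1904 + -7.3718) = (-9.5492, -0.1814)
link 3: phi[3] = 125 + 25 + 115 + -55 = 210 deg
  cos(210 deg) = -0.8660, sin(210 deg) = -0.5000
  joint[4] = (-9.5492, -0.1814) + 1.7 * (-0.8660, -0.5000) = (-9.5492 + -1.4722, -0.1814 + -0.8500) = (-11.0214, -1.0314)
End effector: (-11.0214, -1.0314)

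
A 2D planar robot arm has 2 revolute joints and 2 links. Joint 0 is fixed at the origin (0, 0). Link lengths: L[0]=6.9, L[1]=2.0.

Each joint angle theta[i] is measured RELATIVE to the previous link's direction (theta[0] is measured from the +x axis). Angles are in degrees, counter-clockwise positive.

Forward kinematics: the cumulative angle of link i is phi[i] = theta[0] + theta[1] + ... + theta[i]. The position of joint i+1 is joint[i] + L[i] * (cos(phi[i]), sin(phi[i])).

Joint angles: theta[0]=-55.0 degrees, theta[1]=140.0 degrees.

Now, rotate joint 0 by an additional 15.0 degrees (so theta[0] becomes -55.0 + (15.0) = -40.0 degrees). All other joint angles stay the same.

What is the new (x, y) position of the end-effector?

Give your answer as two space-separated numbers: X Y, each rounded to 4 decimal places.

joint[0] = (0.0000, 0.0000)  (base)
link 0: phi[0] = -40 = -40 deg
  cos(-40 deg) = 0.7660, sin(-40 deg) = -0.6428
  joint[1] = (0.0000, 0.0000) + 6.9 * (0.7660, -0.6428) = (0.0000 + 5.2857, 0.0000 + -4.4352) = (5.2857, -4.4352)
link 1: phi[1] = -40 + 140 = 100 deg
  cos(100 deg) = -0.1736, sin(100 deg) = 0.9848
  joint[2] = (5.2857, -4.4352) + 2 * (-0.1736, 0.9848) = (5.2857 + -0.3473, -4.4352 + 1.9696) = (4.9384, -2.4656)
End effector: (4.9384, -2.4656)

Answer: 4.9384 -2.4656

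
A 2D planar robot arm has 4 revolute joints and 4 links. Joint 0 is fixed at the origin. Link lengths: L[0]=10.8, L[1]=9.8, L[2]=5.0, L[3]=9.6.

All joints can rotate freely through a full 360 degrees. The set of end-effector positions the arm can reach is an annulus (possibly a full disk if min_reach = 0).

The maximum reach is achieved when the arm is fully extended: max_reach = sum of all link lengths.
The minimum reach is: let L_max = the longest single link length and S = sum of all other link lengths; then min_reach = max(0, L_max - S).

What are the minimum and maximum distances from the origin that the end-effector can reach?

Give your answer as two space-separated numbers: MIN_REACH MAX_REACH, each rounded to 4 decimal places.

Answer: 0.0000 35.2000

Derivation:
Link lengths: [10.8, 9.8, 5.0, 9.6]
max_reach = 10.8 + 9.8 + 5 + 9.6 = 35.2
L_max = max([10.8, 9.8, 5.0, 9.6]) = 10.8
S (sum of others) = 35.2 - 10.8 = 24.4
min_reach = max(0, 10.8 - 24.4) = max(0, -13.6) = 0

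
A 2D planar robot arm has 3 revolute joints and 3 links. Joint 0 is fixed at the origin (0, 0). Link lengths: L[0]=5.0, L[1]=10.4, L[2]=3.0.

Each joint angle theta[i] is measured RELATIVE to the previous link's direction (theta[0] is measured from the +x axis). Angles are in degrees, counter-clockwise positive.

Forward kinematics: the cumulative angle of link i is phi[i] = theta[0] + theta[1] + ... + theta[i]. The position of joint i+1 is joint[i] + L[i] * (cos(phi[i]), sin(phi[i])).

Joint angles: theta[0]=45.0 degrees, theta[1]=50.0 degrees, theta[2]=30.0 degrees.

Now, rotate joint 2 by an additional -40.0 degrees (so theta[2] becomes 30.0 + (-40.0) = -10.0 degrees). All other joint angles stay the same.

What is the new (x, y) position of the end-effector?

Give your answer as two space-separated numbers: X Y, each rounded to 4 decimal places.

Answer: 2.8906 16.8845

Derivation:
joint[0] = (0.0000, 0.0000)  (base)
link 0: phi[0] = 45 = 45 deg
  cos(45 deg) = 0.7071, sin(45 deg) = 0.7071
  joint[1] = (0.0000, 0.0000) + 5 * (0.7071, 0.7071) = (0.0000 + 3.5355, 0.0000 + 3.5355) = (3.5355, 3.5355)
link 1: phi[1] = 45 + 50 = 95 deg
  cos(95 deg) = -0.0872, sin(95 deg) = 0.9962
  joint[2] = (3.5355, 3.5355) + 10.4 * (-0.0872, 0.9962) = (3.5355 + -0.9064, 3.5355 + 10.3604) = (2.6291, 13.8960)
link 2: phi[2] = 45 + 50 + -10 = 85 deg
  cos(85 deg) = 0.0872, sin(85 deg) = 0.9962
  joint[3] = (2.6291, 13.8960) + 3 * (0.0872, 0.9962) = (2.6291 + 0.2615, 13.8960 + 2.9886) = (2.8906, 16.8845)
End effector: (2.8906, 16.8845)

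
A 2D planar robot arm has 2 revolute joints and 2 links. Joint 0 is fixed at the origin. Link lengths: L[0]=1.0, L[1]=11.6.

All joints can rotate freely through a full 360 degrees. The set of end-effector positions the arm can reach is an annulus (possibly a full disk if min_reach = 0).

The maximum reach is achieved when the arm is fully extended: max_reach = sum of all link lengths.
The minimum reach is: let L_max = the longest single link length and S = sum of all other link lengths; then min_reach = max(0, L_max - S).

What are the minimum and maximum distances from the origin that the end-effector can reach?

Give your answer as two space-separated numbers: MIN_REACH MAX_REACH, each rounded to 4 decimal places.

Link lengths: [1.0, 11.6]
max_reach = 1 + 11.6 = 12.6
L_max = max([1.0, 11.6]) = 11.6
S (sum of others) = 12.6 - 11.6 = 1
min_reach = max(0, 11.6 - 1) = max(0, 10.6) = 10.6

Answer: 10.6000 12.6000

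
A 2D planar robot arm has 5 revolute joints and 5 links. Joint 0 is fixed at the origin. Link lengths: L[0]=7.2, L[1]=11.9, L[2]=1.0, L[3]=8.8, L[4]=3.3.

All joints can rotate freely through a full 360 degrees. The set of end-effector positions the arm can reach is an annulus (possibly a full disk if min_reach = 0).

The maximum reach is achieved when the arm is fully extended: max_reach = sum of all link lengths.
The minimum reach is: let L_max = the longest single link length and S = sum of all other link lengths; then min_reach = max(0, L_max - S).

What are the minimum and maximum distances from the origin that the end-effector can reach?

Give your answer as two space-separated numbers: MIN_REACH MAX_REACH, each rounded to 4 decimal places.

Link lengths: [7.2, 11.9, 1.0, 8.8, 3.3]
max_reach = 7.2 + 11.9 + 1 + 8.8 + 3.3 = 32.2
L_max = max([7.2, 11.9, 1.0, 8.8, 3.3]) = 11.9
S (sum of others) = 32.2 - 11.9 = 20.3
min_reach = max(0, 11.9 - 20.3) = max(0, -8.4) = 0

Answer: 0.0000 32.2000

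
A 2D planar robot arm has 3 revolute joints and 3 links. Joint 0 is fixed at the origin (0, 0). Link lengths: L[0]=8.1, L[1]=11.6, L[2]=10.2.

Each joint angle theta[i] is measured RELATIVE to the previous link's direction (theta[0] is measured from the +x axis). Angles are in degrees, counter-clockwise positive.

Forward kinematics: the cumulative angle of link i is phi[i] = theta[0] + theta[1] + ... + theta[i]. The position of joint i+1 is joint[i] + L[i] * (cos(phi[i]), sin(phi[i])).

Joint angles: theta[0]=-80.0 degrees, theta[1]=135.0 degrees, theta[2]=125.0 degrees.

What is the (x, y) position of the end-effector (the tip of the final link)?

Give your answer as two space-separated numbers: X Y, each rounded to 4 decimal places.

joint[0] = (0.0000, 0.0000)  (base)
link 0: phi[0] = -80 = -80 deg
  cos(-80 deg) = 0.1736, sin(-80 deg) = -0.9848
  joint[1] = (0.0000, 0.0000) + 8.1 * (0.1736, -0.9848) = (0.0000 + 1.4066, 0.0000 + -7.9769) = (1.4066, -7.9769)
link 1: phi[1] = -80 + 135 = 55 deg
  cos(55 deg) = 0.5736, sin(55 deg) = 0.8192
  joint[2] = (1.4066, -7.9769) + 11.6 * (0.5736, 0.8192) = (1.4066 + 6.6535, -7.9769 + 9.5022) = (8.0600, 1.5252)
link 2: phi[2] = -80 + 135 + 125 = 180 deg
  cos(180 deg) = -1.0000, sin(180 deg) = 0.0000
  joint[3] = (8.0600, 1.5252) + 10.2 * (-1.0000, 0.0000) = (8.0600 + -10.2000, 1.5252 + 0.0000) = (-2.1400, 1.5252)
End effector: (-2.1400, 1.5252)

Answer: -2.1400 1.5252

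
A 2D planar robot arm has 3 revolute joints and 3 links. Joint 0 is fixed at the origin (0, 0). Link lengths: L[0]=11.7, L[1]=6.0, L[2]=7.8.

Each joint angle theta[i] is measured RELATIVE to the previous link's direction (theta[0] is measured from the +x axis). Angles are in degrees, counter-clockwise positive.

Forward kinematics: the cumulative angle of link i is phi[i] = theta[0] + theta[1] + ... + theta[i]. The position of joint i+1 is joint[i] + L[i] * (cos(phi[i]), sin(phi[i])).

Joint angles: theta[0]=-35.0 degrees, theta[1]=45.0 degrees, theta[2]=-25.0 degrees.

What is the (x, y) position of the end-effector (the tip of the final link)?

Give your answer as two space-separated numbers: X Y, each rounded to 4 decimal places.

joint[0] = (0.0000, 0.0000)  (base)
link 0: phi[0] = -35 = -35 deg
  cos(-35 deg) = 0.8192, sin(-35 deg) = -0.5736
  joint[1] = (0.0000, 0.0000) + 11.7 * (0.8192, -0.5736) = (0.0000 + 9.5841, 0.0000 + -6.7108) = (9.5841, -6.7108)
link 1: phi[1] = -35 + 45 = 10 deg
  cos(10 deg) = 0.9848, sin(10 deg) = 0.1736
  joint[2] = (9.5841, -6.7108) + 6 * (0.9848, 0.1736) = (9.5841 + 5.9088, -6.7108 + 1.0419) = (15.4929, -5.6690)
link 2: phi[2] = -35 + 45 + -25 = -15 deg
  cos(-15 deg) = 0.9659, sin(-15 deg) = -0.2588
  joint[3] = (15.4929, -5.6690) + 7.8 * (0.9659, -0.2588) = (15.4929 + 7.5342, -5.6690 + -2.0188) = (23.0271, -7.6877)
End effector: (23.0271, -7.6877)

Answer: 23.0271 -7.6877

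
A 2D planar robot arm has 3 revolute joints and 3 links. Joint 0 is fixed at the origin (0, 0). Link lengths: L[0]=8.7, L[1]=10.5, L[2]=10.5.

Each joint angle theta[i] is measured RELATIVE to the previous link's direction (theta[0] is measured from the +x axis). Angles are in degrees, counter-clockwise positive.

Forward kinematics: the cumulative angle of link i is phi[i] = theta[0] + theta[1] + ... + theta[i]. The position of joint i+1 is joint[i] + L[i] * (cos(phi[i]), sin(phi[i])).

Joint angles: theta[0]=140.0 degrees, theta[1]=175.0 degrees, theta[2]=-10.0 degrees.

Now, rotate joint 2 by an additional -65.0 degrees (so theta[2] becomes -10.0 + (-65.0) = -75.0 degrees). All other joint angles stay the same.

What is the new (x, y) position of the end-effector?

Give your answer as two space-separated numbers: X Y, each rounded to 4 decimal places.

Answer: -4.4900 -10.9256

Derivation:
joint[0] = (0.0000, 0.0000)  (base)
link 0: phi[0] = 140 = 140 deg
  cos(140 deg) = -0.7660, sin(140 deg) = 0.6428
  joint[1] = (0.0000, 0.0000) + 8.7 * (-0.7660, 0.6428) = (0.0000 + -6.6646, 0.0000 + 5.5923) = (-6.6646, 5.5923)
link 1: phi[1] = 140 + 175 = 315 deg
  cos(315 deg) = 0.7071, sin(315 deg) = -0.7071
  joint[2] = (-6.6646, 5.5923) + 10.5 * (0.7071, -0.7071) = (-6.6646 + 7.4246, 5.5923 + -7.4246) = (0.7600, -1.8324)
link 2: phi[2] = 140 + 175 + -75 = 240 deg
  cos(240 deg) = -0.5000, sin(240 deg) = -0.8660
  joint[3] = (0.7600, -1.8324) + 10.5 * (-0.5000, -0.8660) = (0.7600 + -5.2500, -1.8324 + -9.0933) = (-4.4900, -10.9256)
End effector: (-4.4900, -10.9256)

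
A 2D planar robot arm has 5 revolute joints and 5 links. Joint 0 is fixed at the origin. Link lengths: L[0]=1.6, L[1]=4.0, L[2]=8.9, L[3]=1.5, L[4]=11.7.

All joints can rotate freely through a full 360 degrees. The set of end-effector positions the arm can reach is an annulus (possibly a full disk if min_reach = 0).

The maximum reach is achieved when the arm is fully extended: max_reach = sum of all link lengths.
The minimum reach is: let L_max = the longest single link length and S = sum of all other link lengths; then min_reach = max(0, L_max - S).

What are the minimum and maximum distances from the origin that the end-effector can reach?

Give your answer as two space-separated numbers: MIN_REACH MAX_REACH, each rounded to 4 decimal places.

Answer: 0.0000 27.7000

Derivation:
Link lengths: [1.6, 4.0, 8.9, 1.5, 11.7]
max_reach = 1.6 + 4 + 8.9 + 1.5 + 11.7 = 27.7
L_max = max([1.6, 4.0, 8.9, 1.5, 11.7]) = 11.7
S (sum of others) = 27.7 - 11.7 = 16
min_reach = max(0, 11.7 - 16) = max(0, -4.3) = 0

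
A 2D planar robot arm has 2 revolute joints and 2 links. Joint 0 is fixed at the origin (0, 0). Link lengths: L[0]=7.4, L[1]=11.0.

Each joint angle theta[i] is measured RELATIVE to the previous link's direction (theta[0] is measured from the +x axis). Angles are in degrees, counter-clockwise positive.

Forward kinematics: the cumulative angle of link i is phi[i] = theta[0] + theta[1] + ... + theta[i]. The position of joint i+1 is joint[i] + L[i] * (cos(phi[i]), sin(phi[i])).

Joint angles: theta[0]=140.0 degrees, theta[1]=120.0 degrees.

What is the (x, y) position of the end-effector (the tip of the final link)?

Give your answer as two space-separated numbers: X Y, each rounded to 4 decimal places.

Answer: -7.5789 -6.0763

Derivation:
joint[0] = (0.0000, 0.0000)  (base)
link 0: phi[0] = 140 = 140 deg
  cos(140 deg) = -0.7660, sin(140 deg) = 0.6428
  joint[1] = (0.0000, 0.0000) + 7.4 * (-0.7660, 0.6428) = (0.0000 + -5.6687, 0.0000 + 4.7566) = (-5.6687, 4.7566)
link 1: phi[1] = 140 + 120 = 260 deg
  cos(260 deg) = -0.1736, sin(260 deg) = -0.9848
  joint[2] = (-5.6687, 4.7566) + 11 * (-0.1736, -0.9848) = (-5.6687 + -1.9101, 4.7566 + -10.8329) = (-7.5789, -6.0763)
End effector: (-7.5789, -6.0763)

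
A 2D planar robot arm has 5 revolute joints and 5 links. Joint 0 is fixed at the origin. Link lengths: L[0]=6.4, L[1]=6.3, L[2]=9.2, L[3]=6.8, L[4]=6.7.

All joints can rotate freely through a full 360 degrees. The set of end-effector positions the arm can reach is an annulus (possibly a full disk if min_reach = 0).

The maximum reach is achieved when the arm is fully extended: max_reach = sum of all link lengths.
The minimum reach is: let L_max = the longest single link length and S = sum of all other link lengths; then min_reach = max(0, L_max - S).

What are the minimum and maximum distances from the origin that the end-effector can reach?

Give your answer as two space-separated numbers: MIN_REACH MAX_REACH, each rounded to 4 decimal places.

Link lengths: [6.4, 6.3, 9.2, 6.8, 6.7]
max_reach = 6.4 + 6.3 + 9.2 + 6.8 + 6.7 = 35.4
L_max = max([6.4, 6.3, 9.2, 6.8, 6.7]) = 9.2
S (sum of others) = 35.4 - 9.2 = 26.2
min_reach = max(0, 9.2 - 26.2) = max(0, -17) = 0

Answer: 0.0000 35.4000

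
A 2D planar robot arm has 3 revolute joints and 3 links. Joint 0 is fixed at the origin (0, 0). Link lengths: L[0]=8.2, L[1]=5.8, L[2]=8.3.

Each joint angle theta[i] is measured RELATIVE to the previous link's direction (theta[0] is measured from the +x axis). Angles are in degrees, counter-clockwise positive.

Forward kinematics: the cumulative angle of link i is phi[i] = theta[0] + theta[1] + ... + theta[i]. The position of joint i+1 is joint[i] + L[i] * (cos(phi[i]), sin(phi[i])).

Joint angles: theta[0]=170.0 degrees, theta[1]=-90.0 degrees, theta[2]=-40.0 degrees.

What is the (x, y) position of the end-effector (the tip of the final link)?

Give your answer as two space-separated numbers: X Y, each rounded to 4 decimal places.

joint[0] = (0.0000, 0.0000)  (base)
link 0: phi[0] = 170 = 170 deg
  cos(170 deg) = -0.9848, sin(170 deg) = 0.1736
  joint[1] = (0.0000, 0.0000) + 8.2 * (-0.9848, 0.1736) = (0.0000 + -8.0754, 0.0000 + 1.4239) = (-8.0754, 1.4239)
link 1: phi[1] = 170 + -90 = 80 deg
  cos(80 deg) = 0.1736, sin(80 deg) = 0.9848
  joint[2] = (-8.0754, 1.4239) + 5.8 * (0.1736, 0.9848) = (-8.0754 + 1.0072, 1.4239 + 5.7119) = (-7.0683, 7.1358)
link 2: phi[2] = 170 + -90 + -40 = 40 deg
  cos(40 deg) = 0.7660, sin(40 deg) = 0.6428
  joint[3] = (-7.0683, 7.1358) + 8.3 * (0.7660, 0.6428) = (-7.0683 + 6.3582, 7.1358 + 5.3351) = (-0.7101, 12.4709)
End effector: (-0.7101, 12.4709)

Answer: -0.7101 12.4709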